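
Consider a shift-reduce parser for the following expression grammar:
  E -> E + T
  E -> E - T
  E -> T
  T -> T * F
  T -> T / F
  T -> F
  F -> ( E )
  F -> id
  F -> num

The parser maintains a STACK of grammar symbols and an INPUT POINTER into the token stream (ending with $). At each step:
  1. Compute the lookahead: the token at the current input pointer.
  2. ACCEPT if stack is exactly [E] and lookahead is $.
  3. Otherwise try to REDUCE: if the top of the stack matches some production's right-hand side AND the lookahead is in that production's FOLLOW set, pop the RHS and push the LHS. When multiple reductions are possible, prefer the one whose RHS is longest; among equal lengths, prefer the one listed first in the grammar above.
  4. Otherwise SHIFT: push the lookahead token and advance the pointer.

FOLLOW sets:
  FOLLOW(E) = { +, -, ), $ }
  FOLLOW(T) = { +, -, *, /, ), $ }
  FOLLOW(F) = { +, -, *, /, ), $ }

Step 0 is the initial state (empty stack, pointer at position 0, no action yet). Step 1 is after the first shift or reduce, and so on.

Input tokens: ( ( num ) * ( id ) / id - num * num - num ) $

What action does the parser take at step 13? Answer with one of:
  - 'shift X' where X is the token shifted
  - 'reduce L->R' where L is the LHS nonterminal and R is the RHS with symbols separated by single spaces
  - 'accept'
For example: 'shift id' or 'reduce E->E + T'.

Answer: reduce F->id

Derivation:
Step 1: shift (. Stack=[(] ptr=1 lookahead=( remaining=[( num ) * ( id ) / id - num * num - num ) $]
Step 2: shift (. Stack=[( (] ptr=2 lookahead=num remaining=[num ) * ( id ) / id - num * num - num ) $]
Step 3: shift num. Stack=[( ( num] ptr=3 lookahead=) remaining=[) * ( id ) / id - num * num - num ) $]
Step 4: reduce F->num. Stack=[( ( F] ptr=3 lookahead=) remaining=[) * ( id ) / id - num * num - num ) $]
Step 5: reduce T->F. Stack=[( ( T] ptr=3 lookahead=) remaining=[) * ( id ) / id - num * num - num ) $]
Step 6: reduce E->T. Stack=[( ( E] ptr=3 lookahead=) remaining=[) * ( id ) / id - num * num - num ) $]
Step 7: shift ). Stack=[( ( E )] ptr=4 lookahead=* remaining=[* ( id ) / id - num * num - num ) $]
Step 8: reduce F->( E ). Stack=[( F] ptr=4 lookahead=* remaining=[* ( id ) / id - num * num - num ) $]
Step 9: reduce T->F. Stack=[( T] ptr=4 lookahead=* remaining=[* ( id ) / id - num * num - num ) $]
Step 10: shift *. Stack=[( T *] ptr=5 lookahead=( remaining=[( id ) / id - num * num - num ) $]
Step 11: shift (. Stack=[( T * (] ptr=6 lookahead=id remaining=[id ) / id - num * num - num ) $]
Step 12: shift id. Stack=[( T * ( id] ptr=7 lookahead=) remaining=[) / id - num * num - num ) $]
Step 13: reduce F->id. Stack=[( T * ( F] ptr=7 lookahead=) remaining=[) / id - num * num - num ) $]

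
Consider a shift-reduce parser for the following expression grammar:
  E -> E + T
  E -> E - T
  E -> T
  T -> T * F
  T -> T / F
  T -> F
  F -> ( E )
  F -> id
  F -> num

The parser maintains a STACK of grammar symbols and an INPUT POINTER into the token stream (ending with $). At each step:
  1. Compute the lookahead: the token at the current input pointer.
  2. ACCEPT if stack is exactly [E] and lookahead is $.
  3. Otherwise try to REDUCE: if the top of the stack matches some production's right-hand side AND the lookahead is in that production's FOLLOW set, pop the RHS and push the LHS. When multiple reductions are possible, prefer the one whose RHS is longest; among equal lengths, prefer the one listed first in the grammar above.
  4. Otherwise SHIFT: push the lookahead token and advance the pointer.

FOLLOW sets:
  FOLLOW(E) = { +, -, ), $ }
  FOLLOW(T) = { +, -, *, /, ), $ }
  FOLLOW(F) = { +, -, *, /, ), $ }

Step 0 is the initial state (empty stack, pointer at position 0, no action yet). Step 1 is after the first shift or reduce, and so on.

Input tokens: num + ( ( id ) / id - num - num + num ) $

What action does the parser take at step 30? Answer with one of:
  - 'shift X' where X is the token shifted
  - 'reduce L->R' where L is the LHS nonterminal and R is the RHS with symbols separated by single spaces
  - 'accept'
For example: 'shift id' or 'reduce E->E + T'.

Answer: shift +

Derivation:
Step 1: shift num. Stack=[num] ptr=1 lookahead=+ remaining=[+ ( ( id ) / id - num - num + num ) $]
Step 2: reduce F->num. Stack=[F] ptr=1 lookahead=+ remaining=[+ ( ( id ) / id - num - num + num ) $]
Step 3: reduce T->F. Stack=[T] ptr=1 lookahead=+ remaining=[+ ( ( id ) / id - num - num + num ) $]
Step 4: reduce E->T. Stack=[E] ptr=1 lookahead=+ remaining=[+ ( ( id ) / id - num - num + num ) $]
Step 5: shift +. Stack=[E +] ptr=2 lookahead=( remaining=[( ( id ) / id - num - num + num ) $]
Step 6: shift (. Stack=[E + (] ptr=3 lookahead=( remaining=[( id ) / id - num - num + num ) $]
Step 7: shift (. Stack=[E + ( (] ptr=4 lookahead=id remaining=[id ) / id - num - num + num ) $]
Step 8: shift id. Stack=[E + ( ( id] ptr=5 lookahead=) remaining=[) / id - num - num + num ) $]
Step 9: reduce F->id. Stack=[E + ( ( F] ptr=5 lookahead=) remaining=[) / id - num - num + num ) $]
Step 10: reduce T->F. Stack=[E + ( ( T] ptr=5 lookahead=) remaining=[) / id - num - num + num ) $]
Step 11: reduce E->T. Stack=[E + ( ( E] ptr=5 lookahead=) remaining=[) / id - num - num + num ) $]
Step 12: shift ). Stack=[E + ( ( E )] ptr=6 lookahead=/ remaining=[/ id - num - num + num ) $]
Step 13: reduce F->( E ). Stack=[E + ( F] ptr=6 lookahead=/ remaining=[/ id - num - num + num ) $]
Step 14: reduce T->F. Stack=[E + ( T] ptr=6 lookahead=/ remaining=[/ id - num - num + num ) $]
Step 15: shift /. Stack=[E + ( T /] ptr=7 lookahead=id remaining=[id - num - num + num ) $]
Step 16: shift id. Stack=[E + ( T / id] ptr=8 lookahead=- remaining=[- num - num + num ) $]
Step 17: reduce F->id. Stack=[E + ( T / F] ptr=8 lookahead=- remaining=[- num - num + num ) $]
Step 18: reduce T->T / F. Stack=[E + ( T] ptr=8 lookahead=- remaining=[- num - num + num ) $]
Step 19: reduce E->T. Stack=[E + ( E] ptr=8 lookahead=- remaining=[- num - num + num ) $]
Step 20: shift -. Stack=[E + ( E -] ptr=9 lookahead=num remaining=[num - num + num ) $]
Step 21: shift num. Stack=[E + ( E - num] ptr=10 lookahead=- remaining=[- num + num ) $]
Step 22: reduce F->num. Stack=[E + ( E - F] ptr=10 lookahead=- remaining=[- num + num ) $]
Step 23: reduce T->F. Stack=[E + ( E - T] ptr=10 lookahead=- remaining=[- num + num ) $]
Step 24: reduce E->E - T. Stack=[E + ( E] ptr=10 lookahead=- remaining=[- num + num ) $]
Step 25: shift -. Stack=[E + ( E -] ptr=11 lookahead=num remaining=[num + num ) $]
Step 26: shift num. Stack=[E + ( E - num] ptr=12 lookahead=+ remaining=[+ num ) $]
Step 27: reduce F->num. Stack=[E + ( E - F] ptr=12 lookahead=+ remaining=[+ num ) $]
Step 28: reduce T->F. Stack=[E + ( E - T] ptr=12 lookahead=+ remaining=[+ num ) $]
Step 29: reduce E->E - T. Stack=[E + ( E] ptr=12 lookahead=+ remaining=[+ num ) $]
Step 30: shift +. Stack=[E + ( E +] ptr=13 lookahead=num remaining=[num ) $]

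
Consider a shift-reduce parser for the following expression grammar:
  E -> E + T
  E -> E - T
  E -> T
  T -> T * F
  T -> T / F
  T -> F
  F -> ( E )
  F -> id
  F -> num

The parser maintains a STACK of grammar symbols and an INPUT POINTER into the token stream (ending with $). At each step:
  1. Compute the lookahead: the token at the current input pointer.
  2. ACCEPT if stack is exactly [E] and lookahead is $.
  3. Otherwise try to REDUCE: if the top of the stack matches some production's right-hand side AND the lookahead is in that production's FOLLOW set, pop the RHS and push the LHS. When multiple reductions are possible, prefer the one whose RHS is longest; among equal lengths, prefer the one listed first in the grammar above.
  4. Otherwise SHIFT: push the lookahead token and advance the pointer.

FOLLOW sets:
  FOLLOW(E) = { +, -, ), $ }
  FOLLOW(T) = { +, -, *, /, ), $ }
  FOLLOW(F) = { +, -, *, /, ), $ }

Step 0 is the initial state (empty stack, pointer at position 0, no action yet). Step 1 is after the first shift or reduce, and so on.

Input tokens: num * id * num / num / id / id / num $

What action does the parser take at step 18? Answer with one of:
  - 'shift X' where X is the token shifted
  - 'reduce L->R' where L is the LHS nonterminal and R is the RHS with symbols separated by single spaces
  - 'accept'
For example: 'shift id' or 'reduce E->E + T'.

Answer: reduce F->id

Derivation:
Step 1: shift num. Stack=[num] ptr=1 lookahead=* remaining=[* id * num / num / id / id / num $]
Step 2: reduce F->num. Stack=[F] ptr=1 lookahead=* remaining=[* id * num / num / id / id / num $]
Step 3: reduce T->F. Stack=[T] ptr=1 lookahead=* remaining=[* id * num / num / id / id / num $]
Step 4: shift *. Stack=[T *] ptr=2 lookahead=id remaining=[id * num / num / id / id / num $]
Step 5: shift id. Stack=[T * id] ptr=3 lookahead=* remaining=[* num / num / id / id / num $]
Step 6: reduce F->id. Stack=[T * F] ptr=3 lookahead=* remaining=[* num / num / id / id / num $]
Step 7: reduce T->T * F. Stack=[T] ptr=3 lookahead=* remaining=[* num / num / id / id / num $]
Step 8: shift *. Stack=[T *] ptr=4 lookahead=num remaining=[num / num / id / id / num $]
Step 9: shift num. Stack=[T * num] ptr=5 lookahead=/ remaining=[/ num / id / id / num $]
Step 10: reduce F->num. Stack=[T * F] ptr=5 lookahead=/ remaining=[/ num / id / id / num $]
Step 11: reduce T->T * F. Stack=[T] ptr=5 lookahead=/ remaining=[/ num / id / id / num $]
Step 12: shift /. Stack=[T /] ptr=6 lookahead=num remaining=[num / id / id / num $]
Step 13: shift num. Stack=[T / num] ptr=7 lookahead=/ remaining=[/ id / id / num $]
Step 14: reduce F->num. Stack=[T / F] ptr=7 lookahead=/ remaining=[/ id / id / num $]
Step 15: reduce T->T / F. Stack=[T] ptr=7 lookahead=/ remaining=[/ id / id / num $]
Step 16: shift /. Stack=[T /] ptr=8 lookahead=id remaining=[id / id / num $]
Step 17: shift id. Stack=[T / id] ptr=9 lookahead=/ remaining=[/ id / num $]
Step 18: reduce F->id. Stack=[T / F] ptr=9 lookahead=/ remaining=[/ id / num $]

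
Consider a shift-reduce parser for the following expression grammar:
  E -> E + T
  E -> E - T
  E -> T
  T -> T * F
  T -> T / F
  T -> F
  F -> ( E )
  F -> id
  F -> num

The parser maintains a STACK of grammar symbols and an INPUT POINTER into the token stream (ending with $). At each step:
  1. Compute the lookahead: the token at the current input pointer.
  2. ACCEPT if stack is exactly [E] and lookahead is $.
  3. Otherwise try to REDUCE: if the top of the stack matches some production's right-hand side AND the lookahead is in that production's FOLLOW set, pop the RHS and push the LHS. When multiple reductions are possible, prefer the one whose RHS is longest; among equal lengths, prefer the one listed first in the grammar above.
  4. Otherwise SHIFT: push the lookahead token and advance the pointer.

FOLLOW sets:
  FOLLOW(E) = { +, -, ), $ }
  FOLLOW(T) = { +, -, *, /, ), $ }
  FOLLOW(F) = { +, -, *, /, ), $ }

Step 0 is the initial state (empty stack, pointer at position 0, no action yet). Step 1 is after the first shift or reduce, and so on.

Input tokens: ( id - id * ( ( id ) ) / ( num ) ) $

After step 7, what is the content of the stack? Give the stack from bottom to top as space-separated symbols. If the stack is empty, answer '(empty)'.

Answer: ( E - id

Derivation:
Step 1: shift (. Stack=[(] ptr=1 lookahead=id remaining=[id - id * ( ( id ) ) / ( num ) ) $]
Step 2: shift id. Stack=[( id] ptr=2 lookahead=- remaining=[- id * ( ( id ) ) / ( num ) ) $]
Step 3: reduce F->id. Stack=[( F] ptr=2 lookahead=- remaining=[- id * ( ( id ) ) / ( num ) ) $]
Step 4: reduce T->F. Stack=[( T] ptr=2 lookahead=- remaining=[- id * ( ( id ) ) / ( num ) ) $]
Step 5: reduce E->T. Stack=[( E] ptr=2 lookahead=- remaining=[- id * ( ( id ) ) / ( num ) ) $]
Step 6: shift -. Stack=[( E -] ptr=3 lookahead=id remaining=[id * ( ( id ) ) / ( num ) ) $]
Step 7: shift id. Stack=[( E - id] ptr=4 lookahead=* remaining=[* ( ( id ) ) / ( num ) ) $]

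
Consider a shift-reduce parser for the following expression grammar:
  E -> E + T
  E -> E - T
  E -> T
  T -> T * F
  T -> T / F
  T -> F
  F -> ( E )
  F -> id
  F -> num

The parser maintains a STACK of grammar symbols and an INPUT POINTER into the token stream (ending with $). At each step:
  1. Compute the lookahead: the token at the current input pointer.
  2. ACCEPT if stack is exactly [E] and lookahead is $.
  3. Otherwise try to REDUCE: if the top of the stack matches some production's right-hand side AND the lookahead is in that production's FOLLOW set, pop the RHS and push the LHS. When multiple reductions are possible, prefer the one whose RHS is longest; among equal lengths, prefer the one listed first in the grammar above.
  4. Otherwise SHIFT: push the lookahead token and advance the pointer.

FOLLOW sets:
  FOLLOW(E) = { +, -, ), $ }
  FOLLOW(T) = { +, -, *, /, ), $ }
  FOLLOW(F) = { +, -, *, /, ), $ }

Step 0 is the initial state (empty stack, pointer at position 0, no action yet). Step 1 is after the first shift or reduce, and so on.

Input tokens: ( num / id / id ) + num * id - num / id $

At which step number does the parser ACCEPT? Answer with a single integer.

Step 1: shift (. Stack=[(] ptr=1 lookahead=num remaining=[num / id / id ) + num * id - num / id $]
Step 2: shift num. Stack=[( num] ptr=2 lookahead=/ remaining=[/ id / id ) + num * id - num / id $]
Step 3: reduce F->num. Stack=[( F] ptr=2 lookahead=/ remaining=[/ id / id ) + num * id - num / id $]
Step 4: reduce T->F. Stack=[( T] ptr=2 lookahead=/ remaining=[/ id / id ) + num * id - num / id $]
Step 5: shift /. Stack=[( T /] ptr=3 lookahead=id remaining=[id / id ) + num * id - num / id $]
Step 6: shift id. Stack=[( T / id] ptr=4 lookahead=/ remaining=[/ id ) + num * id - num / id $]
Step 7: reduce F->id. Stack=[( T / F] ptr=4 lookahead=/ remaining=[/ id ) + num * id - num / id $]
Step 8: reduce T->T / F. Stack=[( T] ptr=4 lookahead=/ remaining=[/ id ) + num * id - num / id $]
Step 9: shift /. Stack=[( T /] ptr=5 lookahead=id remaining=[id ) + num * id - num / id $]
Step 10: shift id. Stack=[( T / id] ptr=6 lookahead=) remaining=[) + num * id - num / id $]
Step 11: reduce F->id. Stack=[( T / F] ptr=6 lookahead=) remaining=[) + num * id - num / id $]
Step 12: reduce T->T / F. Stack=[( T] ptr=6 lookahead=) remaining=[) + num * id - num / id $]
Step 13: reduce E->T. Stack=[( E] ptr=6 lookahead=) remaining=[) + num * id - num / id $]
Step 14: shift ). Stack=[( E )] ptr=7 lookahead=+ remaining=[+ num * id - num / id $]
Step 15: reduce F->( E ). Stack=[F] ptr=7 lookahead=+ remaining=[+ num * id - num / id $]
Step 16: reduce T->F. Stack=[T] ptr=7 lookahead=+ remaining=[+ num * id - num / id $]
Step 17: reduce E->T. Stack=[E] ptr=7 lookahead=+ remaining=[+ num * id - num / id $]
Step 18: shift +. Stack=[E +] ptr=8 lookahead=num remaining=[num * id - num / id $]
Step 19: shift num. Stack=[E + num] ptr=9 lookahead=* remaining=[* id - num / id $]
Step 20: reduce F->num. Stack=[E + F] ptr=9 lookahead=* remaining=[* id - num / id $]
Step 21: reduce T->F. Stack=[E + T] ptr=9 lookahead=* remaining=[* id - num / id $]
Step 22: shift *. Stack=[E + T *] ptr=10 lookahead=id remaining=[id - num / id $]
Step 23: shift id. Stack=[E + T * id] ptr=11 lookahead=- remaining=[- num / id $]
Step 24: reduce F->id. Stack=[E + T * F] ptr=11 lookahead=- remaining=[- num / id $]
Step 25: reduce T->T * F. Stack=[E + T] ptr=11 lookahead=- remaining=[- num / id $]
Step 26: reduce E->E + T. Stack=[E] ptr=11 lookahead=- remaining=[- num / id $]
Step 27: shift -. Stack=[E -] ptr=12 lookahead=num remaining=[num / id $]
Step 28: shift num. Stack=[E - num] ptr=13 lookahead=/ remaining=[/ id $]
Step 29: reduce F->num. Stack=[E - F] ptr=13 lookahead=/ remaining=[/ id $]
Step 30: reduce T->F. Stack=[E - T] ptr=13 lookahead=/ remaining=[/ id $]
Step 31: shift /. Stack=[E - T /] ptr=14 lookahead=id remaining=[id $]
Step 32: shift id. Stack=[E - T / id] ptr=15 lookahead=$ remaining=[$]
Step 33: reduce F->id. Stack=[E - T / F] ptr=15 lookahead=$ remaining=[$]
Step 34: reduce T->T / F. Stack=[E - T] ptr=15 lookahead=$ remaining=[$]
Step 35: reduce E->E - T. Stack=[E] ptr=15 lookahead=$ remaining=[$]
Step 36: accept. Stack=[E] ptr=15 lookahead=$ remaining=[$]

Answer: 36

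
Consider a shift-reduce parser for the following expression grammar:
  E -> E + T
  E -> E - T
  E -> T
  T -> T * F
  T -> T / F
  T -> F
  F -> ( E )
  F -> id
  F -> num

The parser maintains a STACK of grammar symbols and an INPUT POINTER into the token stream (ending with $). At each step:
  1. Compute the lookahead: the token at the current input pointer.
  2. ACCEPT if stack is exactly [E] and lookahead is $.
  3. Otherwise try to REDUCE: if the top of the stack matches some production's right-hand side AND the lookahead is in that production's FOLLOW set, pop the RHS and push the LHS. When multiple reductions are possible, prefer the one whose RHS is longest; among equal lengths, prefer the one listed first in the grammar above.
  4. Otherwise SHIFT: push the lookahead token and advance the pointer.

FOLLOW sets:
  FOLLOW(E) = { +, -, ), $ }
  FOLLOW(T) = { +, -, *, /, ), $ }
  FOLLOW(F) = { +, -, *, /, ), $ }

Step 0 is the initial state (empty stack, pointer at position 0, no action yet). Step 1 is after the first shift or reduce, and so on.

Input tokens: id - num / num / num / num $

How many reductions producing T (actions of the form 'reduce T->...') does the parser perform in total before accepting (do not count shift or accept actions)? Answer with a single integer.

Step 1: shift id. Stack=[id] ptr=1 lookahead=- remaining=[- num / num / num / num $]
Step 2: reduce F->id. Stack=[F] ptr=1 lookahead=- remaining=[- num / num / num / num $]
Step 3: reduce T->F. Stack=[T] ptr=1 lookahead=- remaining=[- num / num / num / num $]
Step 4: reduce E->T. Stack=[E] ptr=1 lookahead=- remaining=[- num / num / num / num $]
Step 5: shift -. Stack=[E -] ptr=2 lookahead=num remaining=[num / num / num / num $]
Step 6: shift num. Stack=[E - num] ptr=3 lookahead=/ remaining=[/ num / num / num $]
Step 7: reduce F->num. Stack=[E - F] ptr=3 lookahead=/ remaining=[/ num / num / num $]
Step 8: reduce T->F. Stack=[E - T] ptr=3 lookahead=/ remaining=[/ num / num / num $]
Step 9: shift /. Stack=[E - T /] ptr=4 lookahead=num remaining=[num / num / num $]
Step 10: shift num. Stack=[E - T / num] ptr=5 lookahead=/ remaining=[/ num / num $]
Step 11: reduce F->num. Stack=[E - T / F] ptr=5 lookahead=/ remaining=[/ num / num $]
Step 12: reduce T->T / F. Stack=[E - T] ptr=5 lookahead=/ remaining=[/ num / num $]
Step 13: shift /. Stack=[E - T /] ptr=6 lookahead=num remaining=[num / num $]
Step 14: shift num. Stack=[E - T / num] ptr=7 lookahead=/ remaining=[/ num $]
Step 15: reduce F->num. Stack=[E - T / F] ptr=7 lookahead=/ remaining=[/ num $]
Step 16: reduce T->T / F. Stack=[E - T] ptr=7 lookahead=/ remaining=[/ num $]
Step 17: shift /. Stack=[E - T /] ptr=8 lookahead=num remaining=[num $]
Step 18: shift num. Stack=[E - T / num] ptr=9 lookahead=$ remaining=[$]
Step 19: reduce F->num. Stack=[E - T / F] ptr=9 lookahead=$ remaining=[$]
Step 20: reduce T->T / F. Stack=[E - T] ptr=9 lookahead=$ remaining=[$]
Step 21: reduce E->E - T. Stack=[E] ptr=9 lookahead=$ remaining=[$]
Step 22: accept. Stack=[E] ptr=9 lookahead=$ remaining=[$]

Answer: 5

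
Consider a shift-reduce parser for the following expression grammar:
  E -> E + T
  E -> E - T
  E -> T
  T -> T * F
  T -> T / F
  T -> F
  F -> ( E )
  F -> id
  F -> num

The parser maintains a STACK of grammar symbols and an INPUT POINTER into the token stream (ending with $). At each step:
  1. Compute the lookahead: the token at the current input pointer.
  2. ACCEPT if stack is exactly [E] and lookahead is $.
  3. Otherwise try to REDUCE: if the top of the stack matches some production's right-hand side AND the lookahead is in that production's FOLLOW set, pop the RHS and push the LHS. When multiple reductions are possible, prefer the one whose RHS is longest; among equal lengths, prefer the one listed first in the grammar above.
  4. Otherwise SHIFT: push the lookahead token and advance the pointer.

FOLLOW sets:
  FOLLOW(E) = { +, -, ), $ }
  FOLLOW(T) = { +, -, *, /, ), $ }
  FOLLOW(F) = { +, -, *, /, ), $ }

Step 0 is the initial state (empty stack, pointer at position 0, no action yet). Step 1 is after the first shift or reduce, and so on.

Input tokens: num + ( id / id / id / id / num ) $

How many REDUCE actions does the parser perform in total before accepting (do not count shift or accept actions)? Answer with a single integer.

Step 1: shift num. Stack=[num] ptr=1 lookahead=+ remaining=[+ ( id / id / id / id / num ) $]
Step 2: reduce F->num. Stack=[F] ptr=1 lookahead=+ remaining=[+ ( id / id / id / id / num ) $]
Step 3: reduce T->F. Stack=[T] ptr=1 lookahead=+ remaining=[+ ( id / id / id / id / num ) $]
Step 4: reduce E->T. Stack=[E] ptr=1 lookahead=+ remaining=[+ ( id / id / id / id / num ) $]
Step 5: shift +. Stack=[E +] ptr=2 lookahead=( remaining=[( id / id / id / id / num ) $]
Step 6: shift (. Stack=[E + (] ptr=3 lookahead=id remaining=[id / id / id / id / num ) $]
Step 7: shift id. Stack=[E + ( id] ptr=4 lookahead=/ remaining=[/ id / id / id / num ) $]
Step 8: reduce F->id. Stack=[E + ( F] ptr=4 lookahead=/ remaining=[/ id / id / id / num ) $]
Step 9: reduce T->F. Stack=[E + ( T] ptr=4 lookahead=/ remaining=[/ id / id / id / num ) $]
Step 10: shift /. Stack=[E + ( T /] ptr=5 lookahead=id remaining=[id / id / id / num ) $]
Step 11: shift id. Stack=[E + ( T / id] ptr=6 lookahead=/ remaining=[/ id / id / num ) $]
Step 12: reduce F->id. Stack=[E + ( T / F] ptr=6 lookahead=/ remaining=[/ id / id / num ) $]
Step 13: reduce T->T / F. Stack=[E + ( T] ptr=6 lookahead=/ remaining=[/ id / id / num ) $]
Step 14: shift /. Stack=[E + ( T /] ptr=7 lookahead=id remaining=[id / id / num ) $]
Step 15: shift id. Stack=[E + ( T / id] ptr=8 lookahead=/ remaining=[/ id / num ) $]
Step 16: reduce F->id. Stack=[E + ( T / F] ptr=8 lookahead=/ remaining=[/ id / num ) $]
Step 17: reduce T->T / F. Stack=[E + ( T] ptr=8 lookahead=/ remaining=[/ id / num ) $]
Step 18: shift /. Stack=[E + ( T /] ptr=9 lookahead=id remaining=[id / num ) $]
Step 19: shift id. Stack=[E + ( T / id] ptr=10 lookahead=/ remaining=[/ num ) $]
Step 20: reduce F->id. Stack=[E + ( T / F] ptr=10 lookahead=/ remaining=[/ num ) $]
Step 21: reduce T->T / F. Stack=[E + ( T] ptr=10 lookahead=/ remaining=[/ num ) $]
Step 22: shift /. Stack=[E + ( T /] ptr=11 lookahead=num remaining=[num ) $]
Step 23: shift num. Stack=[E + ( T / num] ptr=12 lookahead=) remaining=[) $]
Step 24: reduce F->num. Stack=[E + ( T / F] ptr=12 lookahead=) remaining=[) $]
Step 25: reduce T->T / F. Stack=[E + ( T] ptr=12 lookahead=) remaining=[) $]
Step 26: reduce E->T. Stack=[E + ( E] ptr=12 lookahead=) remaining=[) $]
Step 27: shift ). Stack=[E + ( E )] ptr=13 lookahead=$ remaining=[$]
Step 28: reduce F->( E ). Stack=[E + F] ptr=13 lookahead=$ remaining=[$]
Step 29: reduce T->F. Stack=[E + T] ptr=13 lookahead=$ remaining=[$]
Step 30: reduce E->E + T. Stack=[E] ptr=13 lookahead=$ remaining=[$]
Step 31: accept. Stack=[E] ptr=13 lookahead=$ remaining=[$]

Answer: 17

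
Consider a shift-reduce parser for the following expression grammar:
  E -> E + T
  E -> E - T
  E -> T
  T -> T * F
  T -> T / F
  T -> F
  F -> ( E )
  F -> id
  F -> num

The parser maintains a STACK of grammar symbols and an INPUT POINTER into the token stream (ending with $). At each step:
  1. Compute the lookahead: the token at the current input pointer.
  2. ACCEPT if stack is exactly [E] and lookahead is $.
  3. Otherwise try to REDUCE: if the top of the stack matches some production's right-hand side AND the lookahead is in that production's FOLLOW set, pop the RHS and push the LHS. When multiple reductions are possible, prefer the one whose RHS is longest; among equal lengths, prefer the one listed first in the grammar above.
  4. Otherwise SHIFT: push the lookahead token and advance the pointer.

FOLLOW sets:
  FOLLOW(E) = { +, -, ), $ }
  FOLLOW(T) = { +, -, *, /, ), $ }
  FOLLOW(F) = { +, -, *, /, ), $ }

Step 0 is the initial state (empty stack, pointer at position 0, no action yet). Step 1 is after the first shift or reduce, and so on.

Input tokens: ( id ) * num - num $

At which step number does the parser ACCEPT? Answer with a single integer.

Answer: 19

Derivation:
Step 1: shift (. Stack=[(] ptr=1 lookahead=id remaining=[id ) * num - num $]
Step 2: shift id. Stack=[( id] ptr=2 lookahead=) remaining=[) * num - num $]
Step 3: reduce F->id. Stack=[( F] ptr=2 lookahead=) remaining=[) * num - num $]
Step 4: reduce T->F. Stack=[( T] ptr=2 lookahead=) remaining=[) * num - num $]
Step 5: reduce E->T. Stack=[( E] ptr=2 lookahead=) remaining=[) * num - num $]
Step 6: shift ). Stack=[( E )] ptr=3 lookahead=* remaining=[* num - num $]
Step 7: reduce F->( E ). Stack=[F] ptr=3 lookahead=* remaining=[* num - num $]
Step 8: reduce T->F. Stack=[T] ptr=3 lookahead=* remaining=[* num - num $]
Step 9: shift *. Stack=[T *] ptr=4 lookahead=num remaining=[num - num $]
Step 10: shift num. Stack=[T * num] ptr=5 lookahead=- remaining=[- num $]
Step 11: reduce F->num. Stack=[T * F] ptr=5 lookahead=- remaining=[- num $]
Step 12: reduce T->T * F. Stack=[T] ptr=5 lookahead=- remaining=[- num $]
Step 13: reduce E->T. Stack=[E] ptr=5 lookahead=- remaining=[- num $]
Step 14: shift -. Stack=[E -] ptr=6 lookahead=num remaining=[num $]
Step 15: shift num. Stack=[E - num] ptr=7 lookahead=$ remaining=[$]
Step 16: reduce F->num. Stack=[E - F] ptr=7 lookahead=$ remaining=[$]
Step 17: reduce T->F. Stack=[E - T] ptr=7 lookahead=$ remaining=[$]
Step 18: reduce E->E - T. Stack=[E] ptr=7 lookahead=$ remaining=[$]
Step 19: accept. Stack=[E] ptr=7 lookahead=$ remaining=[$]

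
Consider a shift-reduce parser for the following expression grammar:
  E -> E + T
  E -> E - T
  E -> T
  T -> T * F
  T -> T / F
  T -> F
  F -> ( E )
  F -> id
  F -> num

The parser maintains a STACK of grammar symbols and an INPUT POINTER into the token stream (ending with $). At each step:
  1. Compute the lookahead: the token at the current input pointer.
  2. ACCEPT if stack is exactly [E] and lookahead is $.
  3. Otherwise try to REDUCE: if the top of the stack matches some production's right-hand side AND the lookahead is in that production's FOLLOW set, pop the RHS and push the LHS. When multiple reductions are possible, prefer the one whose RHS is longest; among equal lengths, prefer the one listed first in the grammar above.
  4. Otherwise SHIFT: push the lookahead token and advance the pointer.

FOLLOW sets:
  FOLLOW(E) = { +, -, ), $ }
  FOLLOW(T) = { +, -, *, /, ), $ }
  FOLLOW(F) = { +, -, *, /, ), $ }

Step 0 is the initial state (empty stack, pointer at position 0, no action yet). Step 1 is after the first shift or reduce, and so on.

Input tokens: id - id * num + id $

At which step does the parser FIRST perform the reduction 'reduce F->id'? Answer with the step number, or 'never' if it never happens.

Answer: 2

Derivation:
Step 1: shift id. Stack=[id] ptr=1 lookahead=- remaining=[- id * num + id $]
Step 2: reduce F->id. Stack=[F] ptr=1 lookahead=- remaining=[- id * num + id $]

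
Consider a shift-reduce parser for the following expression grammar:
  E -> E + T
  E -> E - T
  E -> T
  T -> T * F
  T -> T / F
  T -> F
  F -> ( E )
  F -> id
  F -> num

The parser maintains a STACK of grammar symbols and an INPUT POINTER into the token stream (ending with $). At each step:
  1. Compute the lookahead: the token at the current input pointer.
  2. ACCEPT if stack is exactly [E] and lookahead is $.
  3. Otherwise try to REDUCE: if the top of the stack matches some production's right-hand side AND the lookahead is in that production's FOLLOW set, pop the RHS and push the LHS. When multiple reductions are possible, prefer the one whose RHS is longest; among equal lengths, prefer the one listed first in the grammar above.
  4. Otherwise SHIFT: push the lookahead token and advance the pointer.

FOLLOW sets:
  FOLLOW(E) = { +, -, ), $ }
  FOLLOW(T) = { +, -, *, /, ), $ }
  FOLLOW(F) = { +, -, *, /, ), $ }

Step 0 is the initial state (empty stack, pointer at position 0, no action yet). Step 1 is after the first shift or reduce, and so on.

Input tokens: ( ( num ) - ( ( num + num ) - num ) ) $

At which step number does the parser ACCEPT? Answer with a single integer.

Step 1: shift (. Stack=[(] ptr=1 lookahead=( remaining=[( num ) - ( ( num + num ) - num ) ) $]
Step 2: shift (. Stack=[( (] ptr=2 lookahead=num remaining=[num ) - ( ( num + num ) - num ) ) $]
Step 3: shift num. Stack=[( ( num] ptr=3 lookahead=) remaining=[) - ( ( num + num ) - num ) ) $]
Step 4: reduce F->num. Stack=[( ( F] ptr=3 lookahead=) remaining=[) - ( ( num + num ) - num ) ) $]
Step 5: reduce T->F. Stack=[( ( T] ptr=3 lookahead=) remaining=[) - ( ( num + num ) - num ) ) $]
Step 6: reduce E->T. Stack=[( ( E] ptr=3 lookahead=) remaining=[) - ( ( num + num ) - num ) ) $]
Step 7: shift ). Stack=[( ( E )] ptr=4 lookahead=- remaining=[- ( ( num + num ) - num ) ) $]
Step 8: reduce F->( E ). Stack=[( F] ptr=4 lookahead=- remaining=[- ( ( num + num ) - num ) ) $]
Step 9: reduce T->F. Stack=[( T] ptr=4 lookahead=- remaining=[- ( ( num + num ) - num ) ) $]
Step 10: reduce E->T. Stack=[( E] ptr=4 lookahead=- remaining=[- ( ( num + num ) - num ) ) $]
Step 11: shift -. Stack=[( E -] ptr=5 lookahead=( remaining=[( ( num + num ) - num ) ) $]
Step 12: shift (. Stack=[( E - (] ptr=6 lookahead=( remaining=[( num + num ) - num ) ) $]
Step 13: shift (. Stack=[( E - ( (] ptr=7 lookahead=num remaining=[num + num ) - num ) ) $]
Step 14: shift num. Stack=[( E - ( ( num] ptr=8 lookahead=+ remaining=[+ num ) - num ) ) $]
Step 15: reduce F->num. Stack=[( E - ( ( F] ptr=8 lookahead=+ remaining=[+ num ) - num ) ) $]
Step 16: reduce T->F. Stack=[( E - ( ( T] ptr=8 lookahead=+ remaining=[+ num ) - num ) ) $]
Step 17: reduce E->T. Stack=[( E - ( ( E] ptr=8 lookahead=+ remaining=[+ num ) - num ) ) $]
Step 18: shift +. Stack=[( E - ( ( E +] ptr=9 lookahead=num remaining=[num ) - num ) ) $]
Step 19: shift num. Stack=[( E - ( ( E + num] ptr=10 lookahead=) remaining=[) - num ) ) $]
Step 20: reduce F->num. Stack=[( E - ( ( E + F] ptr=10 lookahead=) remaining=[) - num ) ) $]
Step 21: reduce T->F. Stack=[( E - ( ( E + T] ptr=10 lookahead=) remaining=[) - num ) ) $]
Step 22: reduce E->E + T. Stack=[( E - ( ( E] ptr=10 lookahead=) remaining=[) - num ) ) $]
Step 23: shift ). Stack=[( E - ( ( E )] ptr=11 lookahead=- remaining=[- num ) ) $]
Step 24: reduce F->( E ). Stack=[( E - ( F] ptr=11 lookahead=- remaining=[- num ) ) $]
Step 25: reduce T->F. Stack=[( E - ( T] ptr=11 lookahead=- remaining=[- num ) ) $]
Step 26: reduce E->T. Stack=[( E - ( E] ptr=11 lookahead=- remaining=[- num ) ) $]
Step 27: shift -. Stack=[( E - ( E -] ptr=12 lookahead=num remaining=[num ) ) $]
Step 28: shift num. Stack=[( E - ( E - num] ptr=13 lookahead=) remaining=[) ) $]
Step 29: reduce F->num. Stack=[( E - ( E - F] ptr=13 lookahead=) remaining=[) ) $]
Step 30: reduce T->F. Stack=[( E - ( E - T] ptr=13 lookahead=) remaining=[) ) $]
Step 31: reduce E->E - T. Stack=[( E - ( E] ptr=13 lookahead=) remaining=[) ) $]
Step 32: shift ). Stack=[( E - ( E )] ptr=14 lookahead=) remaining=[) $]
Step 33: reduce F->( E ). Stack=[( E - F] ptr=14 lookahead=) remaining=[) $]
Step 34: reduce T->F. Stack=[( E - T] ptr=14 lookahead=) remaining=[) $]
Step 35: reduce E->E - T. Stack=[( E] ptr=14 lookahead=) remaining=[) $]
Step 36: shift ). Stack=[( E )] ptr=15 lookahead=$ remaining=[$]
Step 37: reduce F->( E ). Stack=[F] ptr=15 lookahead=$ remaining=[$]
Step 38: reduce T->F. Stack=[T] ptr=15 lookahead=$ remaining=[$]
Step 39: reduce E->T. Stack=[E] ptr=15 lookahead=$ remaining=[$]
Step 40: accept. Stack=[E] ptr=15 lookahead=$ remaining=[$]

Answer: 40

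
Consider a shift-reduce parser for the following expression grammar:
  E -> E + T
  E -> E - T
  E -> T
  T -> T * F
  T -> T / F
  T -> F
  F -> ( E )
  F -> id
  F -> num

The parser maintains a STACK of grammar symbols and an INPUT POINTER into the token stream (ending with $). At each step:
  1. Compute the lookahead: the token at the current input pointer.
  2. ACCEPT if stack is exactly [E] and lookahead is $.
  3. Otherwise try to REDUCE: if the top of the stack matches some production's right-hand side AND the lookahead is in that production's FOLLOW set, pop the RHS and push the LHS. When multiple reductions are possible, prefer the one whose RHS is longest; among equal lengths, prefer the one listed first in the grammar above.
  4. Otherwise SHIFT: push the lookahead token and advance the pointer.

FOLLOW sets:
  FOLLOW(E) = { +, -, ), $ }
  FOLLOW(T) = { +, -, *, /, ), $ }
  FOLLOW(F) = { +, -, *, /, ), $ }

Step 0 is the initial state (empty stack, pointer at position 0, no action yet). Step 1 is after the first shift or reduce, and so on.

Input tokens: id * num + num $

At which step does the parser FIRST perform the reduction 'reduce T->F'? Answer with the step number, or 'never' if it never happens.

Step 1: shift id. Stack=[id] ptr=1 lookahead=* remaining=[* num + num $]
Step 2: reduce F->id. Stack=[F] ptr=1 lookahead=* remaining=[* num + num $]
Step 3: reduce T->F. Stack=[T] ptr=1 lookahead=* remaining=[* num + num $]

Answer: 3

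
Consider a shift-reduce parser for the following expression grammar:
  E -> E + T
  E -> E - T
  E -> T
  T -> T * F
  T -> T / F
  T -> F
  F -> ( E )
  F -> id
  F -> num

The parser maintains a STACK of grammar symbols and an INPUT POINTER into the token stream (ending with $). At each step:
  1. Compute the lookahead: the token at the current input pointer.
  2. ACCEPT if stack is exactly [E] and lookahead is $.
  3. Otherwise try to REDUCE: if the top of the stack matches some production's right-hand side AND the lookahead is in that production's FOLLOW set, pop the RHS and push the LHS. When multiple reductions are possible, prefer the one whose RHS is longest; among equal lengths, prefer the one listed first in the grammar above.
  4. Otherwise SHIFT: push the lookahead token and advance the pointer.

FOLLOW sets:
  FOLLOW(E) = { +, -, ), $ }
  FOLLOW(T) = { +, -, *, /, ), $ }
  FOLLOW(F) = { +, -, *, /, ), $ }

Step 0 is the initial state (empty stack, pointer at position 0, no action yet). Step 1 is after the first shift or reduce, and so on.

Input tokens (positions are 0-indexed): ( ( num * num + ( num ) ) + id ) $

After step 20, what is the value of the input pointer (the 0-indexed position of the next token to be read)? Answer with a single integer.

Step 1: shift (. Stack=[(] ptr=1 lookahead=( remaining=[( num * num + ( num ) ) + id ) $]
Step 2: shift (. Stack=[( (] ptr=2 lookahead=num remaining=[num * num + ( num ) ) + id ) $]
Step 3: shift num. Stack=[( ( num] ptr=3 lookahead=* remaining=[* num + ( num ) ) + id ) $]
Step 4: reduce F->num. Stack=[( ( F] ptr=3 lookahead=* remaining=[* num + ( num ) ) + id ) $]
Step 5: reduce T->F. Stack=[( ( T] ptr=3 lookahead=* remaining=[* num + ( num ) ) + id ) $]
Step 6: shift *. Stack=[( ( T *] ptr=4 lookahead=num remaining=[num + ( num ) ) + id ) $]
Step 7: shift num. Stack=[( ( T * num] ptr=5 lookahead=+ remaining=[+ ( num ) ) + id ) $]
Step 8: reduce F->num. Stack=[( ( T * F] ptr=5 lookahead=+ remaining=[+ ( num ) ) + id ) $]
Step 9: reduce T->T * F. Stack=[( ( T] ptr=5 lookahead=+ remaining=[+ ( num ) ) + id ) $]
Step 10: reduce E->T. Stack=[( ( E] ptr=5 lookahead=+ remaining=[+ ( num ) ) + id ) $]
Step 11: shift +. Stack=[( ( E +] ptr=6 lookahead=( remaining=[( num ) ) + id ) $]
Step 12: shift (. Stack=[( ( E + (] ptr=7 lookahead=num remaining=[num ) ) + id ) $]
Step 13: shift num. Stack=[( ( E + ( num] ptr=8 lookahead=) remaining=[) ) + id ) $]
Step 14: reduce F->num. Stack=[( ( E + ( F] ptr=8 lookahead=) remaining=[) ) + id ) $]
Step 15: reduce T->F. Stack=[( ( E + ( T] ptr=8 lookahead=) remaining=[) ) + id ) $]
Step 16: reduce E->T. Stack=[( ( E + ( E] ptr=8 lookahead=) remaining=[) ) + id ) $]
Step 17: shift ). Stack=[( ( E + ( E )] ptr=9 lookahead=) remaining=[) + id ) $]
Step 18: reduce F->( E ). Stack=[( ( E + F] ptr=9 lookahead=) remaining=[) + id ) $]
Step 19: reduce T->F. Stack=[( ( E + T] ptr=9 lookahead=) remaining=[) + id ) $]
Step 20: reduce E->E + T. Stack=[( ( E] ptr=9 lookahead=) remaining=[) + id ) $]

Answer: 9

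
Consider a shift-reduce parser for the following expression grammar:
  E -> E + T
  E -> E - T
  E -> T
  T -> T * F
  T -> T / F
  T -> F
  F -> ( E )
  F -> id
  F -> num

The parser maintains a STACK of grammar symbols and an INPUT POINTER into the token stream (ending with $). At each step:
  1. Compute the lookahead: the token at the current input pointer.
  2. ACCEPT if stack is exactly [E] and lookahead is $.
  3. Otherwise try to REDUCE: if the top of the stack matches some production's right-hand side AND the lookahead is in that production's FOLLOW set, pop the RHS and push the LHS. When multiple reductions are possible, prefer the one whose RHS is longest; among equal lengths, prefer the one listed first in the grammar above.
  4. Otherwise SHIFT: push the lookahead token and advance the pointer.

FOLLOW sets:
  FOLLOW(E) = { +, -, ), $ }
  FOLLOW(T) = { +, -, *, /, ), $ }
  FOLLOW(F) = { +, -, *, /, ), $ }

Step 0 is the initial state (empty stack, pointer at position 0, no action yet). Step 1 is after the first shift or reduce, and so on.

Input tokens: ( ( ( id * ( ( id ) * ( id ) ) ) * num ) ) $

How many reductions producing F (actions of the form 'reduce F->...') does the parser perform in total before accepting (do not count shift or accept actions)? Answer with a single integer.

Answer: 10

Derivation:
Step 1: shift (. Stack=[(] ptr=1 lookahead=( remaining=[( ( id * ( ( id ) * ( id ) ) ) * num ) ) $]
Step 2: shift (. Stack=[( (] ptr=2 lookahead=( remaining=[( id * ( ( id ) * ( id ) ) ) * num ) ) $]
Step 3: shift (. Stack=[( ( (] ptr=3 lookahead=id remaining=[id * ( ( id ) * ( id ) ) ) * num ) ) $]
Step 4: shift id. Stack=[( ( ( id] ptr=4 lookahead=* remaining=[* ( ( id ) * ( id ) ) ) * num ) ) $]
Step 5: reduce F->id. Stack=[( ( ( F] ptr=4 lookahead=* remaining=[* ( ( id ) * ( id ) ) ) * num ) ) $]
Step 6: reduce T->F. Stack=[( ( ( T] ptr=4 lookahead=* remaining=[* ( ( id ) * ( id ) ) ) * num ) ) $]
Step 7: shift *. Stack=[( ( ( T *] ptr=5 lookahead=( remaining=[( ( id ) * ( id ) ) ) * num ) ) $]
Step 8: shift (. Stack=[( ( ( T * (] ptr=6 lookahead=( remaining=[( id ) * ( id ) ) ) * num ) ) $]
Step 9: shift (. Stack=[( ( ( T * ( (] ptr=7 lookahead=id remaining=[id ) * ( id ) ) ) * num ) ) $]
Step 10: shift id. Stack=[( ( ( T * ( ( id] ptr=8 lookahead=) remaining=[) * ( id ) ) ) * num ) ) $]
Step 11: reduce F->id. Stack=[( ( ( T * ( ( F] ptr=8 lookahead=) remaining=[) * ( id ) ) ) * num ) ) $]
Step 12: reduce T->F. Stack=[( ( ( T * ( ( T] ptr=8 lookahead=) remaining=[) * ( id ) ) ) * num ) ) $]
Step 13: reduce E->T. Stack=[( ( ( T * ( ( E] ptr=8 lookahead=) remaining=[) * ( id ) ) ) * num ) ) $]
Step 14: shift ). Stack=[( ( ( T * ( ( E )] ptr=9 lookahead=* remaining=[* ( id ) ) ) * num ) ) $]
Step 15: reduce F->( E ). Stack=[( ( ( T * ( F] ptr=9 lookahead=* remaining=[* ( id ) ) ) * num ) ) $]
Step 16: reduce T->F. Stack=[( ( ( T * ( T] ptr=9 lookahead=* remaining=[* ( id ) ) ) * num ) ) $]
Step 17: shift *. Stack=[( ( ( T * ( T *] ptr=10 lookahead=( remaining=[( id ) ) ) * num ) ) $]
Step 18: shift (. Stack=[( ( ( T * ( T * (] ptr=11 lookahead=id remaining=[id ) ) ) * num ) ) $]
Step 19: shift id. Stack=[( ( ( T * ( T * ( id] ptr=12 lookahead=) remaining=[) ) ) * num ) ) $]
Step 20: reduce F->id. Stack=[( ( ( T * ( T * ( F] ptr=12 lookahead=) remaining=[) ) ) * num ) ) $]
Step 21: reduce T->F. Stack=[( ( ( T * ( T * ( T] ptr=12 lookahead=) remaining=[) ) ) * num ) ) $]
Step 22: reduce E->T. Stack=[( ( ( T * ( T * ( E] ptr=12 lookahead=) remaining=[) ) ) * num ) ) $]
Step 23: shift ). Stack=[( ( ( T * ( T * ( E )] ptr=13 lookahead=) remaining=[) ) * num ) ) $]
Step 24: reduce F->( E ). Stack=[( ( ( T * ( T * F] ptr=13 lookahead=) remaining=[) ) * num ) ) $]
Step 25: reduce T->T * F. Stack=[( ( ( T * ( T] ptr=13 lookahead=) remaining=[) ) * num ) ) $]
Step 26: reduce E->T. Stack=[( ( ( T * ( E] ptr=13 lookahead=) remaining=[) ) * num ) ) $]
Step 27: shift ). Stack=[( ( ( T * ( E )] ptr=14 lookahead=) remaining=[) * num ) ) $]
Step 28: reduce F->( E ). Stack=[( ( ( T * F] ptr=14 lookahead=) remaining=[) * num ) ) $]
Step 29: reduce T->T * F. Stack=[( ( ( T] ptr=14 lookahead=) remaining=[) * num ) ) $]
Step 30: reduce E->T. Stack=[( ( ( E] ptr=14 lookahead=) remaining=[) * num ) ) $]
Step 31: shift ). Stack=[( ( ( E )] ptr=15 lookahead=* remaining=[* num ) ) $]
Step 32: reduce F->( E ). Stack=[( ( F] ptr=15 lookahead=* remaining=[* num ) ) $]
Step 33: reduce T->F. Stack=[( ( T] ptr=15 lookahead=* remaining=[* num ) ) $]
Step 34: shift *. Stack=[( ( T *] ptr=16 lookahead=num remaining=[num ) ) $]
Step 35: shift num. Stack=[( ( T * num] ptr=17 lookahead=) remaining=[) ) $]
Step 36: reduce F->num. Stack=[( ( T * F] ptr=17 lookahead=) remaining=[) ) $]
Step 37: reduce T->T * F. Stack=[( ( T] ptr=17 lookahead=) remaining=[) ) $]
Step 38: reduce E->T. Stack=[( ( E] ptr=17 lookahead=) remaining=[) ) $]
Step 39: shift ). Stack=[( ( E )] ptr=18 lookahead=) remaining=[) $]
Step 40: reduce F->( E ). Stack=[( F] ptr=18 lookahead=) remaining=[) $]
Step 41: reduce T->F. Stack=[( T] ptr=18 lookahead=) remaining=[) $]
Step 42: reduce E->T. Stack=[( E] ptr=18 lookahead=) remaining=[) $]
Step 43: shift ). Stack=[( E )] ptr=19 lookahead=$ remaining=[$]
Step 44: reduce F->( E ). Stack=[F] ptr=19 lookahead=$ remaining=[$]
Step 45: reduce T->F. Stack=[T] ptr=19 lookahead=$ remaining=[$]
Step 46: reduce E->T. Stack=[E] ptr=19 lookahead=$ remaining=[$]
Step 47: accept. Stack=[E] ptr=19 lookahead=$ remaining=[$]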